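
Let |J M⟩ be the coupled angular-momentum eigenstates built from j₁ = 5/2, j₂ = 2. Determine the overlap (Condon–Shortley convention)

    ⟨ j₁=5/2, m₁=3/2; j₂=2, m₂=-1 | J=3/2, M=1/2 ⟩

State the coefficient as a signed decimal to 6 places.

j₁+j₂−J=3  J+j₁−j₂=2  J−j₁+j₂=1  j₁+j₂+J+1=7
(j₁±m₁, j₂±m₂, J±M) = (4,1,1,3,2,1)
P² = 96/35
sum k=0..1:
  [0] +1/6 = 1/6
  [1] −1/4 = -1/4
S = -1/12
C² = P²·S² = 2/105 ; C = -0.138013

-0.138013  (= −√(2/105))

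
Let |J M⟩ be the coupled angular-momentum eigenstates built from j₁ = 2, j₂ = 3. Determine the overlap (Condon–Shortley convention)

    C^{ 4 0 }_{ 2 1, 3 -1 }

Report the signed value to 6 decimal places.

triangle: 1!×3!×5!/10! = 720/3628800
(j±m)!: 3!×1!×2!×4!×4!×4! = 165888
prefactor² = (2J+1)×Δ×N² = 10368/35
  k=0: +1/(0!×1!×1!×2!×2!×3!) = 1/24
  k=1: −1/(1!×0!×0!×1!×3!×4!) = -1/144
Σ = 5/144  ⇒  CG² = 10368/35×5/144² = 5/14
CG = +√(5/14) = +0.597614

+0.597614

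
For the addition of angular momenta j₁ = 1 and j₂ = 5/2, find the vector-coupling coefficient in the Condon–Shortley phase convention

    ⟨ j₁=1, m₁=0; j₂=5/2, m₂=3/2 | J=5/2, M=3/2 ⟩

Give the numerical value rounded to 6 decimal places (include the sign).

√[6·1!1!4!/7! · 1!1!4!1!4!1!] = √(576/35)
  +(−1)^0/∏(0,1,1,4,0,0)! = 1/24  (running 1/24)
  +(−1)^1/∏(1,0,0,3,1,1)! = -1/6  (running -1/8)
⟨..|..⟩ = √(576/35)·(-1/8) = -0.507093

−√(9/35) ≈ -0.507093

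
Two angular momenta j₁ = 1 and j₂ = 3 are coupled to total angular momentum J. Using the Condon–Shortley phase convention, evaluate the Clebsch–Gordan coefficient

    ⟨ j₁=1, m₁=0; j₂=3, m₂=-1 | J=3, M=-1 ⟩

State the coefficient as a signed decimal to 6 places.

+0.288675  (= +√(1/12))

√[7·1!1!5!/8! · 1!1!2!4!2!4!] = √(48)
  +(−1)^0/∏(0,1,1,2,0,3)! = 1/12  (running 1/12)
  +(−1)^1/∏(1,0,0,1,1,4)! = -1/24  (running 1/24)
⟨..|..⟩ = √(48)·(1/24) = +0.288675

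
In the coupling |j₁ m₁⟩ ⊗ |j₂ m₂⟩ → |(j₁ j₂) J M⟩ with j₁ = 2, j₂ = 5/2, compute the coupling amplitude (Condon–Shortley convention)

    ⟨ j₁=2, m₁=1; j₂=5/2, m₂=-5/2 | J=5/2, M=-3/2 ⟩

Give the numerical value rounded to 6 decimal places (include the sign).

√[6·2!2!3!/8! · 3!1!0!5!1!4!] = √(432/7)
  +(−1)^0/∏(0,2,1,0,1,3)! = 1/12  (running 1/12)
⟨..|..⟩ = √(432/7)·(1/12) = +0.654654

+0.654654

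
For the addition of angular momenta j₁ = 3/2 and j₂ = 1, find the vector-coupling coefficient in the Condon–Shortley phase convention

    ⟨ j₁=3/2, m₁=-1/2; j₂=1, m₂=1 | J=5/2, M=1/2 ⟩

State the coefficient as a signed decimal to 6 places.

+√(3/10) ≈ +0.547723

triangle: 0!*3!*2!/6! = 12/720
(j±m)!: 1!*2!*2!*0!*3!*2! = 48
prefactor² = (2J+1)*Δ*N² = 24/5
  k=0: +1/(0!*0!*2!*2!*1!*0!) = 1/4
Σ = 1/4  ⇒  CG² = 24/5*1/4² = 3/10
CG = +√(3/10) = +0.547723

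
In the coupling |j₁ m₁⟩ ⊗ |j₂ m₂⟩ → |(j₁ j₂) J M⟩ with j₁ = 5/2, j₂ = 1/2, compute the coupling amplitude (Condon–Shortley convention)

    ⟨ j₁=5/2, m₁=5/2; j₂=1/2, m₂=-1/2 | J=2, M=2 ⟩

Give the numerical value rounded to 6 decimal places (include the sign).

+√(5/6) = +0.912871

j₁+j₂−J=1  J+j₁−j₂=4  J−j₁+j₂=0  j₁+j₂+J+1=6
(j₁±m₁, j₂±m₂, J±M) = (5,0,0,1,4,0)
P² = 480
sum k=0..0:
  [0] +1/24 = 1/24
S = 1/24
C² = P²·S² = 5/6 ; C = +0.912871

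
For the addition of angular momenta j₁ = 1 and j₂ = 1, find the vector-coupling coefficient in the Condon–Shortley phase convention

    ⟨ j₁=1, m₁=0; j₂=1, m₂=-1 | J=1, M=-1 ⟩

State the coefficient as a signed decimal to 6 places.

+√(1/2) = +0.707107

√[3·1!1!1!/4! · 1!1!0!2!0!2!] = √(1/2)
  +(−1)^0/∏(0,1,1,0,0,1)! = 1  (running 1)
⟨..|..⟩ = √(1/2)·(1) = +0.707107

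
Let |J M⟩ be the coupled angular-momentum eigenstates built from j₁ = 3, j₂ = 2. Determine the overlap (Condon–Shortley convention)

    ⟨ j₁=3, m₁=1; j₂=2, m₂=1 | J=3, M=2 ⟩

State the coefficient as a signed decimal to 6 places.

√[7·2!4!2!/9! · 4!2!3!1!5!1!] = √(64)
  +(−1)^1/∏(1,1,1,2,3,0)! = -1/12  (running -1/12)
  +(−1)^2/∏(2,0,0,1,4,1)! = 1/48  (running -1/16)
⟨..|..⟩ = √(64)·(-1/16) = -0.500000

−√(1/4) = -0.500000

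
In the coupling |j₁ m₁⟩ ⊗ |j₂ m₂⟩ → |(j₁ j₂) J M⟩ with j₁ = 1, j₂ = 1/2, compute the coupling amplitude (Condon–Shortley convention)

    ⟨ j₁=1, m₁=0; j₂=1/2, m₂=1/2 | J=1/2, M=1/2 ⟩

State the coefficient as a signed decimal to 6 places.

√[2·1!1!0!/3! · 1!1!1!0!1!0!] = √(1/3)
  +(−1)^1/∏(1,0,0,0,1,0)! = -1  (running -1)
⟨..|..⟩ = √(1/3)·(-1) = -0.577350

-0.577350  (= −√(1/3))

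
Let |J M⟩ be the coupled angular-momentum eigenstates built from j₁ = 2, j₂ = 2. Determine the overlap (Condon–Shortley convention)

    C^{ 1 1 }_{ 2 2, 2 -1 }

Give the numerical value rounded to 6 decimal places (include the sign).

√[3·3!1!1!/6! · 4!0!1!3!2!0!] = √(36/5)
  +(−1)^0/∏(0,3,0,1,1,0)! = 1/6  (running 1/6)
⟨..|..⟩ = √(36/5)·(1/6) = +0.447214

+0.447214  (= +√(1/5))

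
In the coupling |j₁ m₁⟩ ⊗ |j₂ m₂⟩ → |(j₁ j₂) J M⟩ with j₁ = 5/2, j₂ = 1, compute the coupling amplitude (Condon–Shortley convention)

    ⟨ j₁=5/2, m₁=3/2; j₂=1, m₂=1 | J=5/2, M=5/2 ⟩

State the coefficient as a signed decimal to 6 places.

-0.534522

triangle: 1!·4!·1!/7! = 24/5040
(j±m)!: 4!·1!·2!·0!·5!·0! = 5760
prefactor² = (2J+1)·Δ·N² = 1152/7
  k=1: −1/(1!·0!·0!·1!·4!·0!) = -1/24
Σ = -1/24  ⇒  CG² = 1152/7·(-1/24)² = 2/7
CG = −√(2/7) = -0.534522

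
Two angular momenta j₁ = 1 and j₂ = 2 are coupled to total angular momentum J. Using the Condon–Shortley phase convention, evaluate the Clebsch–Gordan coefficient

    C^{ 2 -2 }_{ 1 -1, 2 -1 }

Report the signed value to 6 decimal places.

triangle: 1!·1!·3!/6! = 6/720
(j±m)!: 0!·2!·1!·3!·0!·4! = 288
prefactor² = (2J+1)·Δ·N² = 12
  k=1: −1/(1!·0!·1!·0!·0!·3!) = -1/6
Σ = -1/6  ⇒  CG² = 12·(-1/6)² = 1/3
CG = −√(1/3) = -0.577350

-0.577350  (= −√(1/3))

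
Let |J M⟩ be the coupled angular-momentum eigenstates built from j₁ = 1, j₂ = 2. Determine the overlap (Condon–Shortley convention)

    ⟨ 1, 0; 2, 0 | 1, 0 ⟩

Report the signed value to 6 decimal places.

-0.632456

√[3·2!0!2!/5! · 1!1!2!2!1!1!] = √(2/5)
  +(−1)^1/∏(1,1,0,1,0,1)! = -1  (running -1)
⟨..|..⟩ = √(2/5)·(-1) = -0.632456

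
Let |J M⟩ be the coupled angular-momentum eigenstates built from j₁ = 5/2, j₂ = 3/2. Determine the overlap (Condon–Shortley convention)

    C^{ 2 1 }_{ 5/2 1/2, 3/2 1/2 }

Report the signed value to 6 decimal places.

triangle: 2!*3!*1!/7! = 12/5040
(j±m)!: 3!*2!*2!*1!*3!*1! = 144
prefactor² = (2J+1)*Δ*N² = 12/7
  k=1: −1/(1!*1!*1!*1!*2!*0!) = -1/2
  k=2: +1/(2!*0!*0!*0!*3!*1!) = 1/12
Σ = -5/12  ⇒  CG² = 12/7*(-5/12)² = 25/84
CG = −√(25/84) = -0.545545

−√(25/84) = -0.545545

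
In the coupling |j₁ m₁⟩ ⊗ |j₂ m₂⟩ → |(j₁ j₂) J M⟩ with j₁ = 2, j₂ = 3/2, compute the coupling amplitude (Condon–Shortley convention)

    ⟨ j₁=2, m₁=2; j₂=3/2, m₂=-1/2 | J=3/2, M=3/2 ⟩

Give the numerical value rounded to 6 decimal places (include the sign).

+0.632456

triangle: 2!×2!×1!/6! = 4/720
(j±m)!: 4!×0!×1!×2!×3!×0! = 288
prefactor² = (2J+1)×Δ×N² = 32/5
  k=0: +1/(0!×2!×0!×1!×2!×0!) = 1/4
Σ = 1/4  ⇒  CG² = 32/5×1/4² = 2/5
CG = +√(2/5) = +0.632456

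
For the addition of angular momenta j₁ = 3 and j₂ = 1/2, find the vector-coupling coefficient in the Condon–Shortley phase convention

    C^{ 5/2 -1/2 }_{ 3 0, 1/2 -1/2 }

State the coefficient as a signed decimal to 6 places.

√[6·1!5!0!/7! · 3!3!0!1!2!3!] = √(432/7)
  +(−1)^0/∏(0,1,3,0,2,0)! = 1/12  (running 1/12)
⟨..|..⟩ = √(432/7)·(1/12) = +0.654654

+0.654654  (= +√(3/7))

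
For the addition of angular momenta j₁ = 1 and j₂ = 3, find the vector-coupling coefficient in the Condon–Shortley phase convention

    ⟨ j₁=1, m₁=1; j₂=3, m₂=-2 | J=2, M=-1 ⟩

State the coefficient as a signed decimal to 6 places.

triangle: 2!·0!·4!/7! = 48/5040
(j±m)!: 2!·0!·1!·5!·1!·3! = 1440
prefactor² = (2J+1)·Δ·N² = 480/7
  k=0: +1/(0!·2!·0!·1!·0!·3!) = 1/12
Σ = 1/12  ⇒  CG² = 480/7·1/12² = 10/21
CG = +√(10/21) = +0.690066

+0.690066  (= +√(10/21))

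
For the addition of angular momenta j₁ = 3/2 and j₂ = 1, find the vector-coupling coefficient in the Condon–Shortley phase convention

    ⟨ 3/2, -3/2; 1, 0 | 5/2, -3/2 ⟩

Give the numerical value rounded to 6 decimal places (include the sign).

triangle: 0!*3!*2!/6! = 12/720
(j±m)!: 0!*3!*1!*1!*1!*4! = 144
prefactor² = (2J+1)*Δ*N² = 72/5
  k=0: +1/(0!*0!*3!*1!*0!*1!) = 1/6
Σ = 1/6  ⇒  CG² = 72/5*1/6² = 2/5
CG = +√(2/5) = +0.632456

+√(2/5) ≈ +0.632456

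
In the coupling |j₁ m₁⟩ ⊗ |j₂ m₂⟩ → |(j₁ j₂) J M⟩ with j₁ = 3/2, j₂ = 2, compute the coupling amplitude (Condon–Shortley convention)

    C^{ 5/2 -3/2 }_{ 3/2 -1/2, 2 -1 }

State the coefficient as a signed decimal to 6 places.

j₁+j₂−J=1  J+j₁−j₂=2  J−j₁+j₂=3  j₁+j₂+J+1=7
(j₁±m₁, j₂±m₂, J±M) = (1,2,1,3,1,4)
P² = 144/35
sum k=0..1:
  [0] +1/4 = 1/4
  [1] −1/6 = -1/6
S = 1/12
C² = P²·S² = 1/35 ; C = +0.169031

+0.169031  (= +√(1/35))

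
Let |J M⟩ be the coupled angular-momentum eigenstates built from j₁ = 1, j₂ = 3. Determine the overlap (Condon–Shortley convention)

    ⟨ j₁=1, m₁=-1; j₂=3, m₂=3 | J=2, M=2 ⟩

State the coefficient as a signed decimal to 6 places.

j₁+j₂−J=2  J+j₁−j₂=0  J−j₁+j₂=4  j₁+j₂+J+1=7
(j₁±m₁, j₂±m₂, J±M) = (0,2,6,0,4,0)
P² = 11520/7
sum k=2..2:
  [2] +1/48 = 1/48
S = 1/48
C² = P²·S² = 5/7 ; C = +0.845154

+0.845154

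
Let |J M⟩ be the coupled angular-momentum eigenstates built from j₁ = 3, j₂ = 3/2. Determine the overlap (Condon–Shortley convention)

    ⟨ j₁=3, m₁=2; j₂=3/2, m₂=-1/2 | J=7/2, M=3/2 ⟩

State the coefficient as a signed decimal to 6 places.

+√(3/7) = +0.654654

√[8·1!5!2!/9! · 5!1!1!2!5!2!] = √(6400/21)
  +(−1)^0/∏(0,1,1,1,4,1)! = 1/24  (running 1/24)
  +(−1)^1/∏(1,0,0,0,5,2)! = -1/240  (running 3/80)
⟨..|..⟩ = √(6400/21)·(3/80) = +0.654654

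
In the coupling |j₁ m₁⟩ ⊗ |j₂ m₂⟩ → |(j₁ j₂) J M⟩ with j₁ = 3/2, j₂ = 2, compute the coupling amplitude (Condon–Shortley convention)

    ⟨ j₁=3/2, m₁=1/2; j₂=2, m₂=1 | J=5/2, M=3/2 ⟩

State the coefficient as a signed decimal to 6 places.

triangle: 1!·2!·3!/7! = 12/5040
(j±m)!: 2!·1!·3!·1!·4!·1! = 288
prefactor² = (2J+1)·Δ·N² = 144/35
  k=0: +1/(0!·1!·1!·3!·1!·0!) = 1/6
  k=1: −1/(1!·0!·0!·2!·2!·1!) = -1/4
Σ = -1/12  ⇒  CG² = 144/35·(-1/12)² = 1/35
CG = −√(1/35) = -0.169031

-0.169031  (= −√(1/35))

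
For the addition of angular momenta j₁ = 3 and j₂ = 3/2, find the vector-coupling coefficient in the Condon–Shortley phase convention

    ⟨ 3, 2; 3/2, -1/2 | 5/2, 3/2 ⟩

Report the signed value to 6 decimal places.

j₁+j₂−J=2  J+j₁−j₂=4  J−j₁+j₂=1  j₁+j₂+J+1=8
(j₁±m₁, j₂±m₂, J±M) = (5,1,1,2,4,1)
P² = 288/7
sum k=0..1:
  [0] +1/12 = 1/12
  [1] −1/24 = -1/24
S = 1/24
C² = P²·S² = 1/14 ; C = +0.267261

+0.267261  (= +√(1/14))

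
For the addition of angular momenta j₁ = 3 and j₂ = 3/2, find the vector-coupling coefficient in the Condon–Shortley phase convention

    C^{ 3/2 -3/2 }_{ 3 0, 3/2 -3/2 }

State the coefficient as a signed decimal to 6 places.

triangle: 3!*3!*0!/7! = 36/5040
(j±m)!: 3!*3!*0!*3!*0!*3! = 1296
prefactor² = (2J+1)*Δ*N² = 1296/35
  k=0: +1/(0!*3!*3!*0!*0!*0!) = 1/36
Σ = 1/36  ⇒  CG² = 1296/35*1/36² = 1/35
CG = +√(1/35) = +0.169031

+0.169031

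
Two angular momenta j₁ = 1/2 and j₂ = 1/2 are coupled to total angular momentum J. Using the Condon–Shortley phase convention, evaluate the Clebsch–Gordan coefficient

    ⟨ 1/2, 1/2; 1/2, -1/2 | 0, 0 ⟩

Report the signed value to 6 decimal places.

+√(1/2) ≈ +0.707107

j₁+j₂−J=1  J+j₁−j₂=0  J−j₁+j₂=0  j₁+j₂+J+1=2
(j₁±m₁, j₂±m₂, J±M) = (1,0,0,1,0,0)
P² = 1/2
sum k=0..0:
  [0] +1/1 = 1
S = 1
C² = P²·S² = 1/2 ; C = +0.707107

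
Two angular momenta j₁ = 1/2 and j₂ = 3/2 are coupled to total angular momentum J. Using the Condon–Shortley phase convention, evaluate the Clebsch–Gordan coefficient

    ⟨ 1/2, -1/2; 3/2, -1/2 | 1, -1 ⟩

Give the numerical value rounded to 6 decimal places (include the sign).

j₁+j₂−J=1  J+j₁−j₂=0  J−j₁+j₂=2  j₁+j₂+J+1=4
(j₁±m₁, j₂±m₂, J±M) = (0,1,1,2,0,2)
P² = 1
sum k=1..1:
  [1] −1/2 = -1/2
S = -1/2
C² = P²·S² = 1/4 ; C = -0.500000

−√(1/4) ≈ -0.500000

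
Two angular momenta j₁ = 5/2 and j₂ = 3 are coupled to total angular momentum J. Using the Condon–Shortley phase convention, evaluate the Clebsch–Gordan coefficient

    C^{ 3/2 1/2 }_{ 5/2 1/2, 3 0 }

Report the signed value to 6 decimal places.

j₁+j₂−J=4  J+j₁−j₂=1  J−j₁+j₂=2  j₁+j₂+J+1=8
(j₁±m₁, j₂±m₂, J±M) = (3,2,3,3,2,1)
P² = 144/35
sum k=1..2:
  [1] −1/12 = -1/12
  [2] +1/4 = 1/4
S = 1/6
C² = P²·S² = 4/35 ; C = +0.338062

+√(4/35) ≈ +0.338062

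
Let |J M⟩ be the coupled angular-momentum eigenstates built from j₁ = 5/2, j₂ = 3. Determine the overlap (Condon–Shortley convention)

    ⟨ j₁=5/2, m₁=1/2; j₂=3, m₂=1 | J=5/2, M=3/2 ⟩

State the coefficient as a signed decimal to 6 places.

j₁+j₂−J=3  J+j₁−j₂=2  J−j₁+j₂=3  j₁+j₂+J+1=9
(j₁±m₁, j₂±m₂, J±M) = (3,2,4,2,4,1)
P² = 576/35
sum k=1..2:
  [1] −1/12 = -1/12
  [2] +1/8 = 1/8
S = 1/24
C² = P²·S² = 1/35 ; C = +0.169031

+√(1/35) ≈ +0.169031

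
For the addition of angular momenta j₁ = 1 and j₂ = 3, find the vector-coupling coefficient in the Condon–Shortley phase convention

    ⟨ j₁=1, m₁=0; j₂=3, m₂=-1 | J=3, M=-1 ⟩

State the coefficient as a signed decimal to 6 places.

+√(1/12) = +0.288675

√[7·1!1!5!/8! · 1!1!2!4!2!4!] = √(48)
  +(−1)^0/∏(0,1,1,2,0,3)! = 1/12  (running 1/12)
  +(−1)^1/∏(1,0,0,1,1,4)! = -1/24  (running 1/24)
⟨..|..⟩ = √(48)·(1/24) = +0.288675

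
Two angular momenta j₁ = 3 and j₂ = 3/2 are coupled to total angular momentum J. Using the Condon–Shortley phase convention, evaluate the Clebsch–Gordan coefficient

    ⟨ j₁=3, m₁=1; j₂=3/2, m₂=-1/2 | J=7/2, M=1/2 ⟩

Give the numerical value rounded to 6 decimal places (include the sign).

√[8·1!5!2!/9! · 4!2!1!2!4!3!] = √(512/7)
  +(−1)^0/∏(0,1,2,1,3,1)! = 1/12  (running 1/12)
  +(−1)^1/∏(1,0,1,0,4,2)! = -1/48  (running 1/16)
⟨..|..⟩ = √(512/7)·(1/16) = +0.534522

+√(2/7) = +0.534522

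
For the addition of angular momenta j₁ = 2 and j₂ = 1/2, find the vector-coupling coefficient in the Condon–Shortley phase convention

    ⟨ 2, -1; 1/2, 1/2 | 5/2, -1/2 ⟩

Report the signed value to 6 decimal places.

+0.632456  (= +√(2/5))

√[6·0!4!1!/6! · 1!3!1!0!2!3!] = √(72/5)
  +(−1)^0/∏(0,0,3,1,1,0)! = 1/6  (running 1/6)
⟨..|..⟩ = √(72/5)·(1/6) = +0.632456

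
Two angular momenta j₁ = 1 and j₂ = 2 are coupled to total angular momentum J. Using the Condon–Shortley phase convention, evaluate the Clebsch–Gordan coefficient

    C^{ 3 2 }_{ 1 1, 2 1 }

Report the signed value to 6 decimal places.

triangle: 0!·2!·4!/7! = 48/5040
(j±m)!: 2!·0!·3!·1!·5!·1! = 1440
prefactor² = (2J+1)·Δ·N² = 96
  k=0: +1/(0!·0!·0!·3!·2!·1!) = 1/12
Σ = 1/12  ⇒  CG² = 96·1/12² = 2/3
CG = +√(2/3) = +0.816497

+0.816497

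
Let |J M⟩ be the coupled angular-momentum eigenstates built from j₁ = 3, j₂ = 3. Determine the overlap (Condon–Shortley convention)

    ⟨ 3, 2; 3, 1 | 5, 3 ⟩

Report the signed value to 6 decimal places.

+√(1/6) ≈ +0.408248

j₁+j₂−J=1  J+j₁−j₂=5  J−j₁+j₂=5  j₁+j₂+J+1=12
(j₁±m₁, j₂±m₂, J±M) = (5,1,4,2,8,2)
P² = 153600
sum k=0..1:
  [0] +1/576 = 1/576
  [1] −1/1440 = -1/1440
S = 1/960
C² = P²·S² = 1/6 ; C = +0.408248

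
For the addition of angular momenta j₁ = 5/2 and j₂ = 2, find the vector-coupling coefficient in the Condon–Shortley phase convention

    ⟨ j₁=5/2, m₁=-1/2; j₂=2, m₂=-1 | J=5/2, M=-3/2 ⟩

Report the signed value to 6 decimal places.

−√(6/35) = -0.414039

j₁+j₂−J=2  J+j₁−j₂=3  J−j₁+j₂=2  j₁+j₂+J+1=8
(j₁±m₁, j₂±m₂, J±M) = (2,3,1,3,1,4)
P² = 216/35
sum k=0..1:
  [0] +1/12 = 1/12
  [1] −1/4 = -1/4
S = -1/6
C² = P²·S² = 6/35 ; C = -0.414039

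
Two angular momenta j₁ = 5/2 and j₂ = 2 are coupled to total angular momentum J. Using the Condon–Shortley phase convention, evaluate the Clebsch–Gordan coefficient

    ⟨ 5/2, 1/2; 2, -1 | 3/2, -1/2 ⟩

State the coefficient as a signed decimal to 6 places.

j₁+j₂−J=3  J+j₁−j₂=2  J−j₁+j₂=1  j₁+j₂+J+1=7
(j₁±m₁, j₂±m₂, J±M) = (3,2,1,3,1,2)
P² = 48/35
sum k=0..1:
  [0] +1/12 = 1/12
  [1] −1/2 = -1/2
S = -5/12
C² = P²·S² = 5/21 ; C = -0.487950

-0.487950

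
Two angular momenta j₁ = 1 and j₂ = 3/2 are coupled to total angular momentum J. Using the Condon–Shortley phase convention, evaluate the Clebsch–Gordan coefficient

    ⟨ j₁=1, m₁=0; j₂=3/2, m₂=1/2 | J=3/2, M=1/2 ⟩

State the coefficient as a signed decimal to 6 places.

√[4·1!1!2!/5! · 1!1!2!1!2!1!] = √(4/15)
  +(−1)^0/∏(0,1,1,2,0,0)! = 1/2  (running 1/2)
  +(−1)^1/∏(1,0,0,1,1,1)! = -1  (running -1/2)
⟨..|..⟩ = √(4/15)·(-1/2) = -0.258199

−√(1/15) = -0.258199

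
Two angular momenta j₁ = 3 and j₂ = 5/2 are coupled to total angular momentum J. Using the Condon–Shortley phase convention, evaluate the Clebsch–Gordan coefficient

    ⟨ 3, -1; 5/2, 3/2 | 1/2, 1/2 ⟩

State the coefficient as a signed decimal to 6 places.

+0.308607

triangle: 5!*1!*0!/7! = 120/5040
(j±m)!: 2!*4!*4!*1!*1!*0! = 1152
prefactor² = (2J+1)*Δ*N² = 384/7
  k=4: +1/(4!*1!*0!*0!*1!*0!) = 1/24
Σ = 1/24  ⇒  CG² = 384/7*1/24² = 2/21
CG = +√(2/21) = +0.308607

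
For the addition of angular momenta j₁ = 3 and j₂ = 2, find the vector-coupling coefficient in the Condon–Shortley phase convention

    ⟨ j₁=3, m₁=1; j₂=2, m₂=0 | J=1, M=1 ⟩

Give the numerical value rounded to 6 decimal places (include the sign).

+0.414039

triangle: 4!×2!×0!/7! = 48/5040
(j±m)!: 4!×2!×2!×2!×2!×0! = 384
prefactor² = (2J+1)×Δ×N² = 384/35
  k=2: +1/(2!×2!×0!×0!×2!×0!) = 1/8
Σ = 1/8  ⇒  CG² = 384/35×1/8² = 6/35
CG = +√(6/35) = +0.414039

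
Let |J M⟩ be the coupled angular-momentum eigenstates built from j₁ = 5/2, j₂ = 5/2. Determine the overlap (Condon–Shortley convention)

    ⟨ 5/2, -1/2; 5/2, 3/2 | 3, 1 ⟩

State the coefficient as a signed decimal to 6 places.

triangle: 2!*3!*3!/9! = 72/362880
(j±m)!: 2!*3!*4!*1!*4!*2! = 13824
prefactor² = (2J+1)*Δ*N² = 96/5
  k=1: −1/(1!*1!*2!*3!*1!*0!) = -1/12
  k=2: +1/(2!*0!*1!*2!*2!*1!) = 1/8
Σ = 1/24  ⇒  CG² = 96/5*1/24² = 1/30
CG = +√(1/30) = +0.182574

+0.182574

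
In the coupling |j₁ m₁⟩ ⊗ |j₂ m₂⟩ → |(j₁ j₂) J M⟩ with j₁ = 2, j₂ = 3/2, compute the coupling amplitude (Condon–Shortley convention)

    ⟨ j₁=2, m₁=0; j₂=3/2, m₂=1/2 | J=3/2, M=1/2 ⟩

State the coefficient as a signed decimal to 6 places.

j₁+j₂−J=2  J+j₁−j₂=2  J−j₁+j₂=1  j₁+j₂+J+1=6
(j₁±m₁, j₂±m₂, J±M) = (2,2,2,1,2,1)
P² = 16/45
sum k=1..2:
  [1] −1/1 = -1
  [2] +1/4 = 1/4
S = -3/4
C² = P²·S² = 1/5 ; C = -0.447214

−√(1/5) ≈ -0.447214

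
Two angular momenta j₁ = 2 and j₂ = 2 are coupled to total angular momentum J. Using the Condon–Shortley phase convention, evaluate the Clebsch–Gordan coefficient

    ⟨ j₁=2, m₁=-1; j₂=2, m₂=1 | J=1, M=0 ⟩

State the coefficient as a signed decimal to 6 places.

+0.316228

√[3·3!1!1!/6! · 1!3!3!1!1!1!] = √(9/10)
  +(−1)^2/∏(2,1,1,1,0,0)! = 1/2  (running 1/2)
  +(−1)^3/∏(3,0,0,0,1,1)! = -1/6  (running 1/3)
⟨..|..⟩ = √(9/10)·(1/3) = +0.316228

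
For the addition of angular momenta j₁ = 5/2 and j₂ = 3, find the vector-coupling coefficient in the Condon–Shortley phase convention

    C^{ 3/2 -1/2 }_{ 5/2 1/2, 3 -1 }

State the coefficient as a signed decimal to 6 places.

-0.097590  (= −√(1/105))

√[4·4!1!2!/8! · 3!2!2!4!1!2!] = √(192/35)
  +(−1)^1/∏(1,3,1,1,0,1)! = -1/6  (running -1/6)
  +(−1)^2/∏(2,2,0,0,1,2)! = 1/8  (running -1/24)
⟨..|..⟩ = √(192/35)·(-1/24) = -0.097590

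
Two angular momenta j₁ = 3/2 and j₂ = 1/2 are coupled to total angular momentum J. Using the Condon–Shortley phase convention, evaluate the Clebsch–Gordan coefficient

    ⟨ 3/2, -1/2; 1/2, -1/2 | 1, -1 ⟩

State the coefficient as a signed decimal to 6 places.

+√(1/4) ≈ +0.500000

triangle: 1!·2!·0!/4! = 2/24
(j±m)!: 1!·2!·0!·1!·0!·2! = 4
prefactor² = (2J+1)·Δ·N² = 1
  k=0: +1/(0!·1!·2!·0!·0!·0!) = 1/2
Σ = 1/2  ⇒  CG² = 1·1/2² = 1/4
CG = +√(1/4) = +0.500000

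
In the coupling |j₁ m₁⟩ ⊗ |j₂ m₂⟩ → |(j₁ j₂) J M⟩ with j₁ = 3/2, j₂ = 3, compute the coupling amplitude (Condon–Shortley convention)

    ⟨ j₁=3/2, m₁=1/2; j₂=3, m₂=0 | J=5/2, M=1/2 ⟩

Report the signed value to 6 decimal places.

-0.414039

√[6·2!1!4!/8! · 2!1!3!3!3!2!] = √(216/35)
  +(−1)^0/∏(0,2,1,3,0,1)! = 1/12  (running 1/12)
  +(−1)^1/∏(1,1,0,2,1,2)! = -1/4  (running -1/6)
⟨..|..⟩ = √(216/35)·(-1/6) = -0.414039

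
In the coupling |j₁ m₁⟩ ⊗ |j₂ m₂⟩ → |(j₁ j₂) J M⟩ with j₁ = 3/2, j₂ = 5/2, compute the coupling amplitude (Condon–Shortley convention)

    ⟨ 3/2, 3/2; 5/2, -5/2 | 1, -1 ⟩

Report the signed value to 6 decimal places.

+√(1/2) ≈ +0.707107

j₁+j₂−J=3  J+j₁−j₂=0  J−j₁+j₂=2  j₁+j₂+J+1=6
(j₁±m₁, j₂±m₂, J±M) = (3,0,0,5,0,2)
P² = 72
sum k=0..0:
  [0] +1/12 = 1/12
S = 1/12
C² = P²·S² = 1/2 ; C = +0.707107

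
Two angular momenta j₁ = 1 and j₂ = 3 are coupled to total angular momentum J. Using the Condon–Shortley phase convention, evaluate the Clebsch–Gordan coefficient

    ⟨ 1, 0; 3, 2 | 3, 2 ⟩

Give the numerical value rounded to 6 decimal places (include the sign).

triangle: 1!×1!×5!/8! = 120/40320
(j±m)!: 1!×1!×5!×1!×5!×1! = 14400
prefactor² = (2J+1)×Δ×N² = 300
  k=0: +1/(0!×1!×1!×5!×0!×0!) = 1/120
  k=1: −1/(1!×0!×0!×4!×1!×1!) = -1/24
Σ = -1/30  ⇒  CG² = 300×(-1/30)² = 1/3
CG = −√(1/3) = -0.577350

-0.577350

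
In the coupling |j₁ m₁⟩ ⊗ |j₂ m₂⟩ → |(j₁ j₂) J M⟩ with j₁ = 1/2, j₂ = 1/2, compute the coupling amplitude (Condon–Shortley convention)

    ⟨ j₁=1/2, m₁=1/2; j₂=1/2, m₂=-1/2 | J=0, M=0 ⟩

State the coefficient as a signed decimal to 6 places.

+0.707107

j₁+j₂−J=1  J+j₁−j₂=0  J−j₁+j₂=0  j₁+j₂+J+1=2
(j₁±m₁, j₂±m₂, J±M) = (1,0,0,1,0,0)
P² = 1/2
sum k=0..0:
  [0] +1/1 = 1
S = 1
C² = P²·S² = 1/2 ; C = +0.707107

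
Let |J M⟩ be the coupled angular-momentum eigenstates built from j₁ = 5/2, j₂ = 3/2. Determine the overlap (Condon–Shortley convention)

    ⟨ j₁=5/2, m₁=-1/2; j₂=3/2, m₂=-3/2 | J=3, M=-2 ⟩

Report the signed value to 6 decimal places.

√[7·1!4!2!/8! · 2!3!0!3!1!5!] = √(72)
  +(−1)^0/∏(0,1,3,0,1,2)! = 1/12  (running 1/12)
⟨..|..⟩ = √(72)·(1/12) = +0.707107

+√(1/2) = +0.707107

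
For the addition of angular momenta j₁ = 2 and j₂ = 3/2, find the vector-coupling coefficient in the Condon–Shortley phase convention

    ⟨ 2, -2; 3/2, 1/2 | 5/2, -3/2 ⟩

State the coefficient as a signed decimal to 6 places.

√[6·1!3!2!/7! · 0!4!2!1!1!4!] = √(576/35)
  +(−1)^1/∏(1,0,3,1,0,1)! = -1/6  (running -1/6)
⟨..|..⟩ = √(576/35)·(-1/6) = -0.676123

−√(16/35) = -0.676123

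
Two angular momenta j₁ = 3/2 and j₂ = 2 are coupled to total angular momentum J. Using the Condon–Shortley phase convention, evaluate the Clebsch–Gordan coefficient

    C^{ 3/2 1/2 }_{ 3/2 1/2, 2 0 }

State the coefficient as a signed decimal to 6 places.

j₁+j₂−J=2  J+j₁−j₂=1  J−j₁+j₂=2  j₁+j₂+J+1=6
(j₁±m₁, j₂±m₂, J±M) = (2,1,2,2,2,1)
P² = 16/45
sum k=0..1:
  [0] +1/4 = 1/4
  [1] −1/1 = -1
S = -3/4
C² = P²·S² = 1/5 ; C = -0.447214

-0.447214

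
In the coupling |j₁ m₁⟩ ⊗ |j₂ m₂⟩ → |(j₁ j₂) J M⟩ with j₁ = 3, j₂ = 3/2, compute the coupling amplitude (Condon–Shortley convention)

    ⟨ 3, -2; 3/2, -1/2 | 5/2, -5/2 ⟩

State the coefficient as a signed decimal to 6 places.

j₁+j₂−J=2  J+j₁−j₂=4  J−j₁+j₂=1  j₁+j₂+J+1=8
(j₁±m₁, j₂±m₂, J±M) = (1,5,1,2,0,5)
P² = 1440/7
sum k=1..1:
  [1] −1/24 = -1/24
S = -1/24
C² = P²·S² = 5/14 ; C = -0.597614

-0.597614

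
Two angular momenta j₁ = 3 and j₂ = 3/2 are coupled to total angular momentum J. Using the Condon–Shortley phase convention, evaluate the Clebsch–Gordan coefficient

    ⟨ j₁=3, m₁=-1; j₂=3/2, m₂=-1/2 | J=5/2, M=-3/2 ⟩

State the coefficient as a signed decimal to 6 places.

j₁+j₂−J=2  J+j₁−j₂=4  J−j₁+j₂=1  j₁+j₂+J+1=8
(j₁±m₁, j₂±m₂, J±M) = (2,4,1,2,1,4)
P² = 576/35
sum k=0..1:
  [0] +1/48 = 1/48
  [1] −1/6 = -1/6
S = -7/48
C² = P²·S² = 7/20 ; C = -0.591608

-0.591608  (= −√(7/20))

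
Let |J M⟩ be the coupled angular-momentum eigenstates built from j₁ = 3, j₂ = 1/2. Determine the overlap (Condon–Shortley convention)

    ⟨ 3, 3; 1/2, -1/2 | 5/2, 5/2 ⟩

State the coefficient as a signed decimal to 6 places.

triangle: 1!×5!×0!/7! = 120/5040
(j±m)!: 6!×0!×0!×1!×5!×0! = 86400
prefactor² = (2J+1)×Δ×N² = 86400/7
  k=0: +1/(0!×1!×0!×0!×5!×0!) = 1/120
Σ = 1/120  ⇒  CG² = 86400/7×1/120² = 6/7
CG = +√(6/7) = +0.925820

+0.925820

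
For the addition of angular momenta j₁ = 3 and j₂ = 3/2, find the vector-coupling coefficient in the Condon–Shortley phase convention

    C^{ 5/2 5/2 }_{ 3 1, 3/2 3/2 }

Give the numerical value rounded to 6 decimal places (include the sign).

+0.327327  (= +√(3/28))

j₁+j₂−J=2  J+j₁−j₂=4  J−j₁+j₂=1  j₁+j₂+J+1=8
(j₁±m₁, j₂±m₂, J±M) = (4,2,3,0,5,0)
P² = 1728/7
sum k=2..2:
  [2] +1/48 = 1/48
S = 1/48
C² = P²·S² = 3/28 ; C = +0.327327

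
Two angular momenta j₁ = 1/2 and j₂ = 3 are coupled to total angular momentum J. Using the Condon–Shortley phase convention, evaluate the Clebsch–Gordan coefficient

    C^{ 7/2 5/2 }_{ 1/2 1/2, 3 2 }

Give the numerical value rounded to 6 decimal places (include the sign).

triangle: 0!×1!×6!/8! = 720/40320
(j±m)!: 1!×0!×5!×1!×6!×1! = 86400
prefactor² = (2J+1)×Δ×N² = 86400/7
  k=0: +1/(0!×0!×0!×5!×1!×1!) = 1/120
Σ = 1/120  ⇒  CG² = 86400/7×1/120² = 6/7
CG = +√(6/7) = +0.925820

+√(6/7) = +0.925820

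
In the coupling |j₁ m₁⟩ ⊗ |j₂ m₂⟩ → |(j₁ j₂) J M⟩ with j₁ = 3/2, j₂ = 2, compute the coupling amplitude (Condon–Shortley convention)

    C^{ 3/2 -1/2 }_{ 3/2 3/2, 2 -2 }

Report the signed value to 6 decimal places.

+√(2/5) = +0.632456

triangle: 2!×1!×2!/6! = 4/720
(j±m)!: 3!×0!×0!×4!×1!×2! = 288
prefactor² = (2J+1)×Δ×N² = 32/5
  k=0: +1/(0!×2!×0!×0!×1!×2!) = 1/4
Σ = 1/4  ⇒  CG² = 32/5×1/4² = 2/5
CG = +√(2/5) = +0.632456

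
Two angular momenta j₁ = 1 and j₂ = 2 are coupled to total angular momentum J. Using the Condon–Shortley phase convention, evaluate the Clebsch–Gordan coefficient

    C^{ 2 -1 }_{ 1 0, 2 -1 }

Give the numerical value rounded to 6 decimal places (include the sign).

triangle: 1!*1!*3!/6! = 6/720
(j±m)!: 1!*1!*1!*3!*1!*3! = 36
prefactor² = (2J+1)*Δ*N² = 3/2
  k=0: +1/(0!*1!*1!*1!*0!*2!) = 1/2
  k=1: −1/(1!*0!*0!*0!*1!*3!) = -1/6
Σ = 1/3  ⇒  CG² = 3/2*1/3² = 1/6
CG = +√(1/6) = +0.408248

+√(1/6) = +0.408248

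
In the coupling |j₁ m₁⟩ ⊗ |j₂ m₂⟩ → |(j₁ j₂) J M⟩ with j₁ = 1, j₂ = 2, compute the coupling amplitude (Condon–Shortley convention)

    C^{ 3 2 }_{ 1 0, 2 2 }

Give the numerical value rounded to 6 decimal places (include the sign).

+√(1/3) ≈ +0.577350

√[7·0!2!4!/7! · 1!1!4!0!5!1!] = √(192)
  +(−1)^0/∏(0,0,1,4,1,0)! = 1/24  (running 1/24)
⟨..|..⟩ = √(192)·(1/24) = +0.577350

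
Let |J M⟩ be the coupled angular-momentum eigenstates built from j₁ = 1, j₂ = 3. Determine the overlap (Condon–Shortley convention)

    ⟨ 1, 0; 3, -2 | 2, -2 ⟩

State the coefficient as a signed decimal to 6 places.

triangle: 2!*0!*4!/7! = 48/5040
(j±m)!: 1!*1!*1!*5!*0!*4! = 2880
prefactor² = (2J+1)*Δ*N² = 960/7
  k=1: −1/(1!*1!*0!*0!*0!*4!) = -1/24
Σ = -1/24  ⇒  CG² = 960/7*(-1/24)² = 5/21
CG = −√(5/21) = -0.487950

−√(5/21) ≈ -0.487950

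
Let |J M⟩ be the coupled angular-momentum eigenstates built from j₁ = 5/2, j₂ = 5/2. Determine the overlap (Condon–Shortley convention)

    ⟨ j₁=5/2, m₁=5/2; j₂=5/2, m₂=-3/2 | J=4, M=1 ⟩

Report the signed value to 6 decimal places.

+√(1/7) = +0.377964

triangle: 1!×4!×4!/10! = 576/3628800
(j±m)!: 5!×0!×1!×4!×5!×3! = 2073600
prefactor² = (2J+1)×Δ×N² = 20736/7
  k=0: +1/(0!×1!×0!×1!×4!×3!) = 1/144
Σ = 1/144  ⇒  CG² = 20736/7×1/144² = 1/7
CG = +√(1/7) = +0.377964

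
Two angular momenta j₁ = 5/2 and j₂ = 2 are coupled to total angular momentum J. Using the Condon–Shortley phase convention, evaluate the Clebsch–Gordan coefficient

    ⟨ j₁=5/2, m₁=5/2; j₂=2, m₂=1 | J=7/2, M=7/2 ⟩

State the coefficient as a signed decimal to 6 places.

+√(5/9) ≈ +0.745356

j₁+j₂−J=1  J+j₁−j₂=4  J−j₁+j₂=3  j₁+j₂+J+1=9
(j₁±m₁, j₂±m₂, J±M) = (5,0,3,1,7,0)
P² = 11520
sum k=0..0:
  [0] +1/144 = 1/144
S = 1/144
C² = P²·S² = 5/9 ; C = +0.745356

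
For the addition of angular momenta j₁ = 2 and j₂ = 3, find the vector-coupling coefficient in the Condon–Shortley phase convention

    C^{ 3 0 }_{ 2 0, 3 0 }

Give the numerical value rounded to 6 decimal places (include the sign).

-0.516398  (= −√(4/15))

j₁+j₂−J=2  J+j₁−j₂=2  J−j₁+j₂=4  j₁+j₂+J+1=9
(j₁±m₁, j₂±m₂, J±M) = (2,2,3,3,3,3)
P² = 48/5
sum k=0..2:
  [0] +1/24 = 1/24
  [1] −1/4 = -1/4
  [2] +1/24 = 1/24
S = -1/6
C² = P²·S² = 4/15 ; C = -0.516398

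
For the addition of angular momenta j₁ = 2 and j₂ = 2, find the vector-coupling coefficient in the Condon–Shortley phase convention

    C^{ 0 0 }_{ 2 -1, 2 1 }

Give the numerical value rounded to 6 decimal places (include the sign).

-0.447214

triangle: 4!×0!×0!/5! = 24/120
(j±m)!: 1!×3!×3!×1!×0!×0! = 36
prefactor² = (2J+1)×Δ×N² = 36/5
  k=3: −1/(3!×1!×0!×0!×0!×0!) = -1/6
Σ = -1/6  ⇒  CG² = 36/5×(-1/6)² = 1/5
CG = −√(1/5) = -0.447214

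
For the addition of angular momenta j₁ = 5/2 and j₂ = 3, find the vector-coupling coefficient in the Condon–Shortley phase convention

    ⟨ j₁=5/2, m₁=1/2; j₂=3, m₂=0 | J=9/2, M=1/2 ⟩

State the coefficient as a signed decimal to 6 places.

+√(10/231) = +0.208063

j₁+j₂−J=1  J+j₁−j₂=4  J−j₁+j₂=5  j₁+j₂+J+1=11
(j₁±m₁, j₂±m₂, J±M) = (3,2,3,3,5,4)
P² = 69120/77
sum k=0..1:
  [0] +1/48 = 1/48
  [1] −1/72 = -1/72
S = 1/144
C² = P²·S² = 10/231 ; C = +0.208063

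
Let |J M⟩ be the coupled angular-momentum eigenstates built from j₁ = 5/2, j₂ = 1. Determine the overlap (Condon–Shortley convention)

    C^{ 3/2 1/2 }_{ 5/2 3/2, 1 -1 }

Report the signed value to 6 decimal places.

+0.632456

j₁+j₂−J=2  J+j₁−j₂=3  J−j₁+j₂=0  j₁+j₂+J+1=6
(j₁±m₁, j₂±m₂, J±M) = (4,1,0,2,2,1)
P² = 32/5
sum k=0..0:
  [0] +1/4 = 1/4
S = 1/4
C² = P²·S² = 2/5 ; C = +0.632456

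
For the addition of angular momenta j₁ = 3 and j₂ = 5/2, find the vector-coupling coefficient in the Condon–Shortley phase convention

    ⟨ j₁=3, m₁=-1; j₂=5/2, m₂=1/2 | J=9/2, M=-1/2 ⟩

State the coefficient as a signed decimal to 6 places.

−√(160/693) = -0.480500

triangle: 1!·5!·4!/11! = 2880/39916800
(j±m)!: 2!·4!·3!·2!·4!·5! = 1658880
prefactor² = (2J+1)·Δ·N² = 92160/77
  k=0: +1/(0!·1!·4!·3!·1!·1!) = 1/144
  k=1: −1/(1!·0!·3!·2!·2!·2!) = -1/48
Σ = -1/72  ⇒  CG² = 92160/77·(-1/72)² = 160/693
CG = −√(160/693) = -0.480500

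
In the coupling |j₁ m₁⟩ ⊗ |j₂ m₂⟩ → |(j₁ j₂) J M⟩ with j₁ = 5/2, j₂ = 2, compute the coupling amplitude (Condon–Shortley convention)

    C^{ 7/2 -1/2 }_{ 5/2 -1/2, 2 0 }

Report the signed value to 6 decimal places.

−√(4/105) = -0.195180

√[8·1!4!3!/9! · 2!3!2!2!3!4!] = √(768/35)
  +(−1)^0/∏(0,1,3,2,1,1)! = 1/12  (running 1/12)
  +(−1)^1/∏(1,0,2,1,2,2)! = -1/8  (running -1/24)
⟨..|..⟩ = √(768/35)·(-1/24) = -0.195180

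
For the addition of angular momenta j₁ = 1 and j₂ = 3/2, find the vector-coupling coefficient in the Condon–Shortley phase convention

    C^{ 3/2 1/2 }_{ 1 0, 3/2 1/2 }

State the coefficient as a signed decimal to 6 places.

-0.258199

triangle: 1!*1!*2!/5! = 2/120
(j±m)!: 1!*1!*2!*1!*2!*1! = 4
prefactor² = (2J+1)*Δ*N² = 4/15
  k=0: +1/(0!*1!*1!*2!*0!*0!) = 1/2
  k=1: −1/(1!*0!*0!*1!*1!*1!) = -1
Σ = -1/2  ⇒  CG² = 4/15*(-1/2)² = 1/15
CG = −√(1/15) = -0.258199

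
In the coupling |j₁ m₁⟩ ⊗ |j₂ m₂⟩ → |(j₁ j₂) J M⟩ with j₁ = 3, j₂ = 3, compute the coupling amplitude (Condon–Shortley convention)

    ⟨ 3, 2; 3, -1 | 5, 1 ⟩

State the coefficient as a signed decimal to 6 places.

+0.566947

triangle: 1!*5!*5!/12! = 14400/479001600
(j±m)!: 5!*1!*2!*4!*6!*4! = 99532800
prefactor² = (2J+1)*Δ*N² = 230400/7
  k=0: +1/(0!*1!*1!*2!*4!*3!) = 1/288
  k=1: −1/(1!*0!*0!*1!*5!*4!) = -1/2880
Σ = 1/320  ⇒  CG² = 230400/7*1/320² = 9/28
CG = +√(9/28) = +0.566947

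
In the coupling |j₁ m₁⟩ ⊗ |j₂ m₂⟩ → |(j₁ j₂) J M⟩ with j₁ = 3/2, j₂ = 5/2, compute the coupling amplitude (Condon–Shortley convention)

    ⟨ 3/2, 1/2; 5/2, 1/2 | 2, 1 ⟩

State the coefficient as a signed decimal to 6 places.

-0.545545  (= −√(25/84))

√[5·2!1!3!/7! · 2!1!3!2!3!1!] = √(12/7)
  +(−1)^0/∏(0,2,1,3,0,0)! = 1/12  (running 1/12)
  +(−1)^1/∏(1,1,0,2,1,1)! = -1/2  (running -5/12)
⟨..|..⟩ = √(12/7)·(-5/12) = -0.545545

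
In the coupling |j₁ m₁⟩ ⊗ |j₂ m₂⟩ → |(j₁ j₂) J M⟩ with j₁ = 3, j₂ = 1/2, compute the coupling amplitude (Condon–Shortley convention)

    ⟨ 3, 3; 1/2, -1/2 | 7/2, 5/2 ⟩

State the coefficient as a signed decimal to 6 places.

√[8·0!6!1!/8! · 6!0!0!1!6!1!] = √(518400/7)
  +(−1)^0/∏(0,0,0,0,6,1)! = 1/720  (running 1/720)
⟨..|..⟩ = √(518400/7)·(1/720) = +0.377964

+√(1/7) = +0.377964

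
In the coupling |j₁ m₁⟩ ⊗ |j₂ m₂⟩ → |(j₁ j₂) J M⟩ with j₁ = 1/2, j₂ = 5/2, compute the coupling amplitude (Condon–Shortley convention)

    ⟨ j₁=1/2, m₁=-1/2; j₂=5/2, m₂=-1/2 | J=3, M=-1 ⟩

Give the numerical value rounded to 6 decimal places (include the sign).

j₁+j₂−J=0  J+j₁−j₂=1  J−j₁+j₂=5  j₁+j₂+J+1=7
(j₁±m₁, j₂±m₂, J±M) = (0,1,2,3,2,4)
P² = 96
sum k=0..0:
  [0] +1/12 = 1/12
S = 1/12
C² = P²·S² = 2/3 ; C = +0.816497

+√(2/3) = +0.816497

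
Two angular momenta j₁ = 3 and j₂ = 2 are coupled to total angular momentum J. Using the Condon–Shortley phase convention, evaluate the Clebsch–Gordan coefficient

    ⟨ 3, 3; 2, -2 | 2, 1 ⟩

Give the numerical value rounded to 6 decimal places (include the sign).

+0.597614  (= +√(5/14))

j₁+j₂−J=3  J+j₁−j₂=3  J−j₁+j₂=1  j₁+j₂+J+1=8
(j₁±m₁, j₂±m₂, J±M) = (6,0,0,4,3,1)
P² = 3240/7
sum k=0..0:
  [0] +1/36 = 1/36
S = 1/36
C² = P²·S² = 5/14 ; C = +0.597614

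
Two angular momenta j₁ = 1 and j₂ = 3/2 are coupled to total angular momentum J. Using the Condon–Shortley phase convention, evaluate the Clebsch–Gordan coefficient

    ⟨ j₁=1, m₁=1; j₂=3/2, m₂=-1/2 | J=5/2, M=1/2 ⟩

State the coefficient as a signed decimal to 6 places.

+0.547723

triangle: 0!*2!*3!/6! = 12/720
(j±m)!: 2!*0!*1!*2!*3!*2! = 48
prefactor² = (2J+1)*Δ*N² = 24/5
  k=0: +1/(0!*0!*0!*1!*2!*2!) = 1/4
Σ = 1/4  ⇒  CG² = 24/5*1/4² = 3/10
CG = +√(3/10) = +0.547723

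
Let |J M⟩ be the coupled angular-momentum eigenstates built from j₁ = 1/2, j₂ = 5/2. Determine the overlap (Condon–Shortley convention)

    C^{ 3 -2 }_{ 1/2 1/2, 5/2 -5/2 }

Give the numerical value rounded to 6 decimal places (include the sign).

+0.408248  (= +√(1/6))

j₁+j₂−J=0  J+j₁−j₂=1  J−j₁+j₂=5  j₁+j₂+J+1=7
(j₁±m₁, j₂±m₂, J±M) = (1,0,0,5,1,5)
P² = 2400
sum k=0..0:
  [0] +1/120 = 1/120
S = 1/120
C² = P²·S² = 1/6 ; C = +0.408248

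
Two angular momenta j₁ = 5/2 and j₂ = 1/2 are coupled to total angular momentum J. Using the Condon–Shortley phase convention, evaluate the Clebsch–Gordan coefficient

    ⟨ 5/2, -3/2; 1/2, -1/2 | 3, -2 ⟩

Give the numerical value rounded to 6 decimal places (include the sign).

+√(5/6) ≈ +0.912871

triangle: 0!×5!×1!/7! = 120/5040
(j±m)!: 1!×4!×0!×1!×1!×5! = 2880
prefactor² = (2J+1)×Δ×N² = 480
  k=0: +1/(0!×0!×4!×0!×1!×1!) = 1/24
Σ = 1/24  ⇒  CG² = 480×1/24² = 5/6
CG = +√(5/6) = +0.912871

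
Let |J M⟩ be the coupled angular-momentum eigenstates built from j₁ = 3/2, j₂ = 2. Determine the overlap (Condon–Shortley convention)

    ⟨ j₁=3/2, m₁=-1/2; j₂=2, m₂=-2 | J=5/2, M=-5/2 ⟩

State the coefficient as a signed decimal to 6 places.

√[6·1!2!3!/7! · 1!2!0!4!0!5!] = √(576/7)
  +(−1)^0/∏(0,1,2,0,0,3)! = 1/12  (running 1/12)
⟨..|..⟩ = √(576/7)·(1/12) = +0.755929

+√(4/7) ≈ +0.755929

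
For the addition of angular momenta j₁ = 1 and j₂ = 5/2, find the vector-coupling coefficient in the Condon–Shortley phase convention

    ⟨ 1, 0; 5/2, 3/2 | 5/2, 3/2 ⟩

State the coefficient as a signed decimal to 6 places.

√[6·1!1!4!/7! · 1!1!4!1!4!1!] = √(576/35)
  +(−1)^0/∏(0,1,1,4,0,0)! = 1/24  (running 1/24)
  +(−1)^1/∏(1,0,0,3,1,1)! = -1/6  (running -1/8)
⟨..|..⟩ = √(576/35)·(-1/8) = -0.507093

-0.507093  (= −√(9/35))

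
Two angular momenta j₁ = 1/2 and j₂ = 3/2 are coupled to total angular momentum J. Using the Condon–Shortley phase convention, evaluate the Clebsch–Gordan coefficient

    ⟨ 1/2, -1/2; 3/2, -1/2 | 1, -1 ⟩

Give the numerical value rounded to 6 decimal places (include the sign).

j₁+j₂−J=1  J+j₁−j₂=0  J−j₁+j₂=2  j₁+j₂+J+1=4
(j₁±m₁, j₂±m₂, J±M) = (0,1,1,2,0,2)
P² = 1
sum k=1..1:
  [1] −1/2 = -1/2
S = -1/2
C² = P²·S² = 1/4 ; C = -0.500000

−√(1/4) = -0.500000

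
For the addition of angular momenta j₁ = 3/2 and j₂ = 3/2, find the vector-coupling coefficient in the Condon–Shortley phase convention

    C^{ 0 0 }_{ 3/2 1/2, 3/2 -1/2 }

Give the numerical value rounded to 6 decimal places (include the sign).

-0.500000

j₁+j₂−J=3  J+j₁−j₂=0  J−j₁+j₂=0  j₁+j₂+J+1=4
(j₁±m₁, j₂±m₂, J±M) = (2,1,1,2,0,0)
P² = 1
sum k=1..1:
  [1] −1/2 = -1/2
S = -1/2
C² = P²·S² = 1/4 ; C = -0.500000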